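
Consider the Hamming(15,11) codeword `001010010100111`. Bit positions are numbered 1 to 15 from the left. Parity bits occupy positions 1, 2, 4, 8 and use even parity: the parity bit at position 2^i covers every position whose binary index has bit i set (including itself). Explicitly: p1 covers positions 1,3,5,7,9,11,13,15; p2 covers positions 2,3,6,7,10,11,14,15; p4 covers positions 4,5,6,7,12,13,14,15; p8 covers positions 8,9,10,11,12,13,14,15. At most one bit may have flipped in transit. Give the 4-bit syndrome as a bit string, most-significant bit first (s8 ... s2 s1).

1000

s1: b1⊕b3⊕b5⊕b7⊕b9⊕b11⊕b13⊕b15 = 0⊕1⊕1⊕0⊕0⊕0⊕1⊕1 = 0
s2: b2⊕b3⊕b6⊕b7⊕b10⊕b11⊕b14⊕b15 = 0⊕1⊕0⊕0⊕1⊕0⊕1⊕1 = 0
s4: b4⊕b5⊕b6⊕b7⊕b12⊕b13⊕b14⊕b15 = 0⊕1⊕0⊕0⊕0⊕1⊕1⊕1 = 0
s8: b8⊕b9⊕b10⊕b11⊕b12⊕b13⊕b14⊕b15 = 1⊕0⊕1⊕0⊕0⊕1⊕1⊕1 = 1
Syndrome (s8...s1) = 1000 → position 8.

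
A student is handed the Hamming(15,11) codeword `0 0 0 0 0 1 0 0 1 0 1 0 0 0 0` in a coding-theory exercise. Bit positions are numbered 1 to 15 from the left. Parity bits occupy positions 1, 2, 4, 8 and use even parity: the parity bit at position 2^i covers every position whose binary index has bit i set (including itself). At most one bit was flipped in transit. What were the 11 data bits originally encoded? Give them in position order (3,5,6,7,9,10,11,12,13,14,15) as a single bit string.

s1: b1⊕b3⊕b5⊕b7⊕b9⊕b11⊕b13⊕b15 = 0⊕0⊕0⊕0⊕1⊕1⊕0⊕0 = 0
s2: b2⊕b3⊕b6⊕b7⊕b10⊕b11⊕b14⊕b15 = 0⊕0⊕1⊕0⊕0⊕1⊕0⊕0 = 0
s4: b4⊕b5⊕b6⊕b7⊕b12⊕b13⊕b14⊕b15 = 0⊕0⊕1⊕0⊕0⊕0⊕0⊕0 = 1
s8: b8⊕b9⊕b10⊕b11⊕b12⊕b13⊕b14⊕b15 = 0⊕1⊕0⊕1⊕0⊕0⊕0⊕0 = 0
Syndrome (s8...s1) = 0100 → position 4.
Flip bit 4: corrected codeword = 000101001010000
Data bits at positions 3,5,6,7,9,10,11,12,13,14,15: 00101010000

00101010000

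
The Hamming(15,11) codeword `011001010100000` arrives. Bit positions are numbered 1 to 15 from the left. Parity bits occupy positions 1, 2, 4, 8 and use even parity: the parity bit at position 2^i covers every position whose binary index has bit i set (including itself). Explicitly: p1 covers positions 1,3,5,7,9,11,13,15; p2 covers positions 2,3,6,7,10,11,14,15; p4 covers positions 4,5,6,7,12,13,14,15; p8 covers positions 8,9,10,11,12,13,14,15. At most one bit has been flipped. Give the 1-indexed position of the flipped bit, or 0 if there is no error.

5

s1: b1⊕b3⊕b5⊕b7⊕b9⊕b11⊕b13⊕b15 = 0⊕1⊕0⊕0⊕0⊕0⊕0⊕0 = 1
s2: b2⊕b3⊕b6⊕b7⊕b10⊕b11⊕b14⊕b15 = 1⊕1⊕1⊕0⊕1⊕0⊕0⊕0 = 0
s4: b4⊕b5⊕b6⊕b7⊕b12⊕b13⊕b14⊕b15 = 0⊕0⊕1⊕0⊕0⊕0⊕0⊕0 = 1
s8: b8⊕b9⊕b10⊕b11⊕b12⊕b13⊕b14⊕b15 = 1⊕0⊕1⊕0⊕0⊕0⊕0⊕0 = 0
Syndrome (s8...s1) = 0101 → position 5.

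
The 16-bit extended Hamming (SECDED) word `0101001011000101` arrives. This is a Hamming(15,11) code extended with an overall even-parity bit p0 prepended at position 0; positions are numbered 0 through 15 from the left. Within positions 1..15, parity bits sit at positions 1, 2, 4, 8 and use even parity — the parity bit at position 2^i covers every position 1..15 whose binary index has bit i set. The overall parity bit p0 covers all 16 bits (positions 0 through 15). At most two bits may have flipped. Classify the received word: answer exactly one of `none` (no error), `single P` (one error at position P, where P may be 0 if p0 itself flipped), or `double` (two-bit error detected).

single 7

s1: b1⊕b3⊕b5⊕b7⊕b9⊕b11⊕b13⊕b15 = 1⊕1⊕0⊕0⊕1⊕0⊕1⊕1 = 1
s2: b2⊕b3⊕b6⊕b7⊕b10⊕b11⊕b14⊕b15 = 0⊕1⊕1⊕0⊕0⊕0⊕0⊕1 = 1
s4: b4⊕b5⊕b6⊕b7⊕b12⊕b13⊕b14⊕b15 = 0⊕0⊕1⊕0⊕0⊕1⊕0⊕1 = 1
s8: b8⊕b9⊕b10⊕b11⊕b12⊕b13⊕b14⊕b15 = 1⊕1⊕0⊕0⊕0⊕1⊕0⊕1 = 0
Syndrome (s8...s1) = 0111 → position 7.
Overall parity (XOR of all 16 bits, including p0): 0⊕1⊕0⊕1⊕0⊕0⊕1⊕0⊕1⊕1⊕0⊕0⊕0⊕1⊕0⊕1 = 1
Overall=1, syndrome position=7 → single-bit error at position 7.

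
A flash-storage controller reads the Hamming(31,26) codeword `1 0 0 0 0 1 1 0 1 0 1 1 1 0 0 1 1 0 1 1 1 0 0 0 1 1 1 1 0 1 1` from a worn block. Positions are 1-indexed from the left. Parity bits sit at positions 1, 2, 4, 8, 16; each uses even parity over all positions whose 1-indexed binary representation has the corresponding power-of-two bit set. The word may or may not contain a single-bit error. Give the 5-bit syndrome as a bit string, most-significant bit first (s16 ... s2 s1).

10101

s1: b1⊕b3⊕b5⊕b7⊕b9⊕b11⊕b13⊕b15⊕b17⊕b19⊕b21⊕b23⊕b25⊕b27⊕b29⊕b31 = 1⊕0⊕0⊕1⊕1⊕1⊕1⊕0⊕1⊕1⊕1⊕0⊕1⊕1⊕0⊕1 = 1
s2: b2⊕b3⊕b6⊕b7⊕b10⊕b11⊕b14⊕b15⊕b18⊕b19⊕b22⊕b23⊕b26⊕b27⊕b30⊕b31 = 0⊕0⊕1⊕1⊕0⊕1⊕0⊕0⊕0⊕1⊕0⊕0⊕1⊕1⊕1⊕1 = 0
s4: b4⊕b5⊕b6⊕b7⊕b12⊕b13⊕b14⊕b15⊕b20⊕b21⊕b22⊕b23⊕b28⊕b29⊕b30⊕b31 = 0⊕0⊕1⊕1⊕1⊕1⊕0⊕0⊕1⊕1⊕0⊕0⊕1⊕0⊕1⊕1 = 1
s8: b8⊕b9⊕b10⊕b11⊕b12⊕b13⊕b14⊕b15⊕b24⊕b25⊕b26⊕b27⊕b28⊕b29⊕b30⊕b31 = 0⊕1⊕0⊕1⊕1⊕1⊕0⊕0⊕0⊕1⊕1⊕1⊕1⊕0⊕1⊕1 = 0
s16: b16⊕b17⊕b18⊕b19⊕b20⊕b21⊕b22⊕b23⊕b24⊕b25⊕b26⊕b27⊕b28⊕b29⊕b30⊕b31 = 1⊕1⊕0⊕1⊕1⊕1⊕0⊕0⊕0⊕1⊕1⊕1⊕1⊕0⊕1⊕1 = 1
Syndrome (s16...s1) = 10101 → position 21.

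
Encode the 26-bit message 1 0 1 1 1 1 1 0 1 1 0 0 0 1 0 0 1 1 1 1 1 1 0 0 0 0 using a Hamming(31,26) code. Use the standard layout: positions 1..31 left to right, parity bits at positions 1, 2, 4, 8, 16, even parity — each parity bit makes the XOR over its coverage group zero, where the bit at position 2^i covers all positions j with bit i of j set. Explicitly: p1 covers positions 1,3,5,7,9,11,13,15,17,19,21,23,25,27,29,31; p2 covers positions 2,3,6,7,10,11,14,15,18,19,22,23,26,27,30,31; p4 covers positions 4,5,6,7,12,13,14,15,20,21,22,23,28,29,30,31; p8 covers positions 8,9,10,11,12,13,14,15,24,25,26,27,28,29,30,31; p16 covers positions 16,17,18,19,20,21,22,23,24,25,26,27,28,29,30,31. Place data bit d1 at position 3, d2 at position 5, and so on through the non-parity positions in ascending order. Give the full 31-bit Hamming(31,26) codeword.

Place data bits at non-power-of-two positions: b3=1, b5=0, b6=1, b7=1, b9=1, b10=1, b11=1, b12=0, b13=1, b14=1, b15=0, b17=0, b18=0, b19=1, b20=0, b21=0, b22=1, b23=1, b24=1, b25=1, b26=1, b27=1, b28=0, b29=0, b30=0, b31=0.
p1 = XOR of data positions {3,5,7,9,11,13,15,17,19,21,23,25,27,29,31} = 1⊕0⊕1⊕1⊕1⊕1⊕0⊕0⊕1⊕0⊕1⊕1⊕1⊕0⊕0 = 1
p2 = XOR of data positions {3,6,7,10,11,14,15,18,19,22,23,26,27,30,31} = 1⊕1⊕1⊕1⊕1⊕1⊕0⊕0⊕1⊕1⊕1⊕1⊕1⊕0⊕0 = 1
p4 = XOR of data positions {5,6,7,12,13,14,15,20,21,22,23,28,29,30,31} = 0⊕1⊕1⊕0⊕1⊕1⊕0⊕0⊕0⊕1⊕1⊕0⊕0⊕0⊕0 = 0
p8 = XOR of data positions {9,10,11,12,13,14,15,24,25,26,27,28,29,30,31} = 1⊕1⊕1⊕0⊕1⊕1⊕0⊕1⊕1⊕1⊕1⊕0⊕0⊕0⊕0 = 1
p16 = XOR of data positions {17,18,19,20,21,22,23,24,25,26,27,28,29,30,31} = 0⊕0⊕1⊕0⊕0⊕1⊕1⊕1⊕1⊕1⊕1⊕0⊕0⊕0⊕0 = 1
Codeword b1..b31 = 1110011111101101001001111110000

1110011111101101001001111110000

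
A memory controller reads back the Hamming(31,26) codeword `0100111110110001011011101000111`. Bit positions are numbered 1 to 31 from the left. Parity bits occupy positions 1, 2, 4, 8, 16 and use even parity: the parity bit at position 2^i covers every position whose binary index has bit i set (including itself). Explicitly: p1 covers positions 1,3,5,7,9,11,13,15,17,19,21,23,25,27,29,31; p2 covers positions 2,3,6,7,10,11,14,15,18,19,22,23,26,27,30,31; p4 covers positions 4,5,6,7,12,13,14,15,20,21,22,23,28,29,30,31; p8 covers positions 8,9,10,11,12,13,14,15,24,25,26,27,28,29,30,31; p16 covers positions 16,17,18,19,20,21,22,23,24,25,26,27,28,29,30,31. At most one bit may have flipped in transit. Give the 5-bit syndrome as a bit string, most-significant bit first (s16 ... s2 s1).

00000

s1: b1⊕b3⊕b5⊕b7⊕b9⊕b11⊕b13⊕b15⊕b17⊕b19⊕b21⊕b23⊕b25⊕b27⊕b29⊕b31 = 0⊕0⊕1⊕1⊕1⊕1⊕0⊕0⊕0⊕1⊕1⊕1⊕1⊕0⊕1⊕1 = 0
s2: b2⊕b3⊕b6⊕b7⊕b10⊕b11⊕b14⊕b15⊕b18⊕b19⊕b22⊕b23⊕b26⊕b27⊕b30⊕b31 = 1⊕0⊕1⊕1⊕0⊕1⊕0⊕0⊕1⊕1⊕1⊕1⊕0⊕0⊕1⊕1 = 0
s4: b4⊕b5⊕b6⊕b7⊕b12⊕b13⊕b14⊕b15⊕b20⊕b21⊕b22⊕b23⊕b28⊕b29⊕b30⊕b31 = 0⊕1⊕1⊕1⊕1⊕0⊕0⊕0⊕0⊕1⊕1⊕1⊕0⊕1⊕1⊕1 = 0
s8: b8⊕b9⊕b10⊕b11⊕b12⊕b13⊕b14⊕b15⊕b24⊕b25⊕b26⊕b27⊕b28⊕b29⊕b30⊕b31 = 1⊕1⊕0⊕1⊕1⊕0⊕0⊕0⊕0⊕1⊕0⊕0⊕0⊕1⊕1⊕1 = 0
s16: b16⊕b17⊕b18⊕b19⊕b20⊕b21⊕b22⊕b23⊕b24⊕b25⊕b26⊕b27⊕b28⊕b29⊕b30⊕b31 = 1⊕0⊕1⊕1⊕0⊕1⊕1⊕1⊕0⊕1⊕0⊕0⊕0⊕1⊕1⊕1 = 0
Syndrome (s16...s1) = 00000 → position 0 (no error).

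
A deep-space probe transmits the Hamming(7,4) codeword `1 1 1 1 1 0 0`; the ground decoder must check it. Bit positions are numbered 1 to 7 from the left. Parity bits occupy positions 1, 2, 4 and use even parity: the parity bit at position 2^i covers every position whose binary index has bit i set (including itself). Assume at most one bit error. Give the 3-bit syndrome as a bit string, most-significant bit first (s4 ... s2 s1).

s1: b1⊕b3⊕b5⊕b7 = 1⊕1⊕1⊕0 = 1
s2: b2⊕b3⊕b6⊕b7 = 1⊕1⊕0⊕0 = 0
s4: b4⊕b5⊕b6⊕b7 = 1⊕1⊕0⊕0 = 0
Syndrome (s4...s1) = 001 → position 1.

001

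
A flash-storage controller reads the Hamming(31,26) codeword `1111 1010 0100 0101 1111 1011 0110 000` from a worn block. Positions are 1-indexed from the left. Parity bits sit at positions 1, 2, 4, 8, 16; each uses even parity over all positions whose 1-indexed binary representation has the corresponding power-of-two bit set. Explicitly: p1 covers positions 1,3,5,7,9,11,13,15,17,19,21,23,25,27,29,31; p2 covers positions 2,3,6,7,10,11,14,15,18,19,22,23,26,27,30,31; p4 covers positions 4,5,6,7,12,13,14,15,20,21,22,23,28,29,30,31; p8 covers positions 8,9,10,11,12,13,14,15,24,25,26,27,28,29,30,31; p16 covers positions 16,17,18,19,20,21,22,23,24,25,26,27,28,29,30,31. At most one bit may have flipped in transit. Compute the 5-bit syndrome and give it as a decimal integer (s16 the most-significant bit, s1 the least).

13

s1: b1⊕b3⊕b5⊕b7⊕b9⊕b11⊕b13⊕b15⊕b17⊕b19⊕b21⊕b23⊕b25⊕b27⊕b29⊕b31 = 1⊕1⊕1⊕1⊕0⊕0⊕0⊕0⊕1⊕1⊕1⊕1⊕0⊕1⊕0⊕0 = 1
s2: b2⊕b3⊕b6⊕b7⊕b10⊕b11⊕b14⊕b15⊕b18⊕b19⊕b22⊕b23⊕b26⊕b27⊕b30⊕b31 = 1⊕1⊕0⊕1⊕1⊕0⊕1⊕0⊕1⊕1⊕0⊕1⊕1⊕1⊕0⊕0 = 0
s4: b4⊕b5⊕b6⊕b7⊕b12⊕b13⊕b14⊕b15⊕b20⊕b21⊕b22⊕b23⊕b28⊕b29⊕b30⊕b31 = 1⊕1⊕0⊕1⊕0⊕0⊕1⊕0⊕1⊕1⊕0⊕1⊕0⊕0⊕0⊕0 = 1
s8: b8⊕b9⊕b10⊕b11⊕b12⊕b13⊕b14⊕b15⊕b24⊕b25⊕b26⊕b27⊕b28⊕b29⊕b30⊕b31 = 0⊕0⊕1⊕0⊕0⊕0⊕1⊕0⊕1⊕0⊕1⊕1⊕0⊕0⊕0⊕0 = 1
s16: b16⊕b17⊕b18⊕b19⊕b20⊕b21⊕b22⊕b23⊕b24⊕b25⊕b26⊕b27⊕b28⊕b29⊕b30⊕b31 = 1⊕1⊕1⊕1⊕1⊕1⊕0⊕1⊕1⊕0⊕1⊕1⊕0⊕0⊕0⊕0 = 0
Syndrome (s16...s1) = 01101 → position 13.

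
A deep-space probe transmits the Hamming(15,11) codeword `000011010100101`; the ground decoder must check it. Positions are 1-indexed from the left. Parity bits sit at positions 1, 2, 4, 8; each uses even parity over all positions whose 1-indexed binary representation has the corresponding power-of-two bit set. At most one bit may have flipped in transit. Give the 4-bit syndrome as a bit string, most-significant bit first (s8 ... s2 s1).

s1: b1⊕b3⊕b5⊕b7⊕b9⊕b11⊕b13⊕b15 = 0⊕0⊕1⊕0⊕0⊕0⊕1⊕1 = 1
s2: b2⊕b3⊕b6⊕b7⊕b10⊕b11⊕b14⊕b15 = 0⊕0⊕1⊕0⊕1⊕0⊕0⊕1 = 1
s4: b4⊕b5⊕b6⊕b7⊕b12⊕b13⊕b14⊕b15 = 0⊕1⊕1⊕0⊕0⊕1⊕0⊕1 = 0
s8: b8⊕b9⊕b10⊕b11⊕b12⊕b13⊕b14⊕b15 = 1⊕0⊕1⊕0⊕0⊕1⊕0⊕1 = 0
Syndrome (s8...s1) = 0011 → position 3.

0011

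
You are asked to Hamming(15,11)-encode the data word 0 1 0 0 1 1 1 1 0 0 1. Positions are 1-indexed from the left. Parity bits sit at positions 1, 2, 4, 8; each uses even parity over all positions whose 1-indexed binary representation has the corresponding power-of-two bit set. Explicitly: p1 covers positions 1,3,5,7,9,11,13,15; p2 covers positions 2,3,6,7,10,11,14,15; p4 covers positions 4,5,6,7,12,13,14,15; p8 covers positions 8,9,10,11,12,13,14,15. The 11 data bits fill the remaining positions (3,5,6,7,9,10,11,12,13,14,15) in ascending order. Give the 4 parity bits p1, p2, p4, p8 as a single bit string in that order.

Place data bits at non-power-of-two positions: b3=0, b5=1, b6=0, b7=0, b9=1, b10=1, b11=1, b12=1, b13=0, b14=0, b15=1.
p1 = XOR of data positions {3,5,7,9,11,13,15} = 0⊕1⊕0⊕1⊕1⊕0⊕1 = 0
p2 = XOR of data positions {3,6,7,10,11,14,15} = 0⊕0⊕0⊕1⊕1⊕0⊕1 = 1
p4 = XOR of data positions {5,6,7,12,13,14,15} = 1⊕0⊕0⊕1⊕0⊕0⊕1 = 1
p8 = XOR of data positions {9,10,11,12,13,14,15} = 1⊕1⊕1⊕1⊕0⊕0⊕1 = 1
Parity bits p1,p2,p4,p8 = 0111

0111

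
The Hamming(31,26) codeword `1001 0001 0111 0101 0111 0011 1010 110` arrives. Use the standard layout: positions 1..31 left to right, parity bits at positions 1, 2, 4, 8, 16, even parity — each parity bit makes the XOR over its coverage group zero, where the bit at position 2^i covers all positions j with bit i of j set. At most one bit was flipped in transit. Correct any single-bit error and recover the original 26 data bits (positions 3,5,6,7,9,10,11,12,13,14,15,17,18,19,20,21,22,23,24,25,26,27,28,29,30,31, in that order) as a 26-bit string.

01000111010011100111010110

s1: b1⊕b3⊕b5⊕b7⊕b9⊕b11⊕b13⊕b15⊕b17⊕b19⊕b21⊕b23⊕b25⊕b27⊕b29⊕b31 = 1⊕0⊕0⊕0⊕0⊕1⊕0⊕0⊕0⊕1⊕0⊕1⊕1⊕1⊕1⊕0 = 1
s2: b2⊕b3⊕b6⊕b7⊕b10⊕b11⊕b14⊕b15⊕b18⊕b19⊕b22⊕b23⊕b26⊕b27⊕b30⊕b31 = 0⊕0⊕0⊕0⊕1⊕1⊕1⊕0⊕1⊕1⊕0⊕1⊕0⊕1⊕1⊕0 = 0
s4: b4⊕b5⊕b6⊕b7⊕b12⊕b13⊕b14⊕b15⊕b20⊕b21⊕b22⊕b23⊕b28⊕b29⊕b30⊕b31 = 1⊕0⊕0⊕0⊕1⊕0⊕1⊕0⊕1⊕0⊕0⊕1⊕0⊕1⊕1⊕0 = 1
s8: b8⊕b9⊕b10⊕b11⊕b12⊕b13⊕b14⊕b15⊕b24⊕b25⊕b26⊕b27⊕b28⊕b29⊕b30⊕b31 = 1⊕0⊕1⊕1⊕1⊕0⊕1⊕0⊕1⊕1⊕0⊕1⊕0⊕1⊕1⊕0 = 0
s16: b16⊕b17⊕b18⊕b19⊕b20⊕b21⊕b22⊕b23⊕b24⊕b25⊕b26⊕b27⊕b28⊕b29⊕b30⊕b31 = 1⊕0⊕1⊕1⊕1⊕0⊕0⊕1⊕1⊕1⊕0⊕1⊕0⊕1⊕1⊕0 = 0
Syndrome (s16...s1) = 00101 → position 5.
Flip bit 5: corrected codeword = 1001100101110101011100111010110
Data bits at positions 3,5,6,7,9,10,11,12,13,14,15,17,18,19,20,21,22,23,24,25,26,27,28,29,30,31: 01000111010011100111010110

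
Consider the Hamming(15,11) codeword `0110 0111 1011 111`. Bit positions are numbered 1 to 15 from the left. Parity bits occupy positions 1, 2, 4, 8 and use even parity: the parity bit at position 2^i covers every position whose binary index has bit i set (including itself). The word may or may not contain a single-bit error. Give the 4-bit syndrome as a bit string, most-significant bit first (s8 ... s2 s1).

s1: b1⊕b3⊕b5⊕b7⊕b9⊕b11⊕b13⊕b15 = 0⊕1⊕0⊕1⊕1⊕1⊕1⊕1 = 0
s2: b2⊕b3⊕b6⊕b7⊕b10⊕b11⊕b14⊕b15 = 1⊕1⊕1⊕1⊕0⊕1⊕1⊕1 = 1
s4: b4⊕b5⊕b6⊕b7⊕b12⊕b13⊕b14⊕b15 = 0⊕0⊕1⊕1⊕1⊕1⊕1⊕1 = 0
s8: b8⊕b9⊕b10⊕b11⊕b12⊕b13⊕b14⊕b15 = 1⊕1⊕0⊕1⊕1⊕1⊕1⊕1 = 1
Syndrome (s8...s1) = 1010 → position 10.

1010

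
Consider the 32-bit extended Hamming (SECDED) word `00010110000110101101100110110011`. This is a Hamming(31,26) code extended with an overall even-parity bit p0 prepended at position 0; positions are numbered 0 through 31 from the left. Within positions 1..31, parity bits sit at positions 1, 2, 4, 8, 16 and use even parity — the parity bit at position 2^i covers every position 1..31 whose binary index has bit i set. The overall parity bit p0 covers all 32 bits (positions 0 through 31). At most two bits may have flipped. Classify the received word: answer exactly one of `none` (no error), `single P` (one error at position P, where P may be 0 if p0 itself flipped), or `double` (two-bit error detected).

s1: b1⊕b3⊕b5⊕b7⊕b9⊕b11⊕b13⊕b15⊕b17⊕b19⊕b21⊕b23⊕b25⊕b27⊕b29⊕b31 = 0⊕1⊕1⊕0⊕0⊕1⊕0⊕0⊕1⊕1⊕0⊕1⊕0⊕1⊕0⊕1 = 0
s2: b2⊕b3⊕b6⊕b7⊕b10⊕b11⊕b14⊕b15⊕b18⊕b19⊕b22⊕b23⊕b26⊕b27⊕b30⊕b31 = 0⊕1⊕1⊕0⊕0⊕1⊕1⊕0⊕0⊕1⊕0⊕1⊕1⊕1⊕1⊕1 = 0
s4: b4⊕b5⊕b6⊕b7⊕b12⊕b13⊕b14⊕b15⊕b20⊕b21⊕b22⊕b23⊕b28⊕b29⊕b30⊕b31 = 0⊕1⊕1⊕0⊕1⊕0⊕1⊕0⊕1⊕0⊕0⊕1⊕0⊕0⊕1⊕1 = 0
s8: b8⊕b9⊕b10⊕b11⊕b12⊕b13⊕b14⊕b15⊕b24⊕b25⊕b26⊕b27⊕b28⊕b29⊕b30⊕b31 = 0⊕0⊕0⊕1⊕1⊕0⊕1⊕0⊕1⊕0⊕1⊕1⊕0⊕0⊕1⊕1 = 0
s16: b16⊕b17⊕b18⊕b19⊕b20⊕b21⊕b22⊕b23⊕b24⊕b25⊕b26⊕b27⊕b28⊕b29⊕b30⊕b31 = 1⊕1⊕0⊕1⊕1⊕0⊕0⊕1⊕1⊕0⊕1⊕1⊕0⊕0⊕1⊕1 = 0
Syndrome (s16...s1) = 00000 → position 0 (no error).
Overall parity (XOR of all 32 bits, including p0): 0⊕0⊕0⊕1⊕0⊕1⊕1⊕0⊕0⊕0⊕0⊕1⊕1⊕0⊕1⊕0⊕1⊕1⊕0⊕1⊕1⊕0⊕0⊕1⊕1⊕0⊕1⊕1⊕0⊕0⊕1⊕1 = 0
Overall=0, syndrome position=0 → no error.

none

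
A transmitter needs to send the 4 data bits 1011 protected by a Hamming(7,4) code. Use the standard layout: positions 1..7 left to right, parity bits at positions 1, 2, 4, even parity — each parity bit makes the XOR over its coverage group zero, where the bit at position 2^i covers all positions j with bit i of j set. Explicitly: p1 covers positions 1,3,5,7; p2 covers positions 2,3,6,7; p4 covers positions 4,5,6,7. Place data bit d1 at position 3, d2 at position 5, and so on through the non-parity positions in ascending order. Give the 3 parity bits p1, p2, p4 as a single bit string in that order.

Place data bits at non-power-of-two positions: b3=1, b5=0, b6=1, b7=1.
p1 = XOR of data positions {3,5,7} = 1⊕0⊕1 = 0
p2 = XOR of data positions {3,6,7} = 1⊕1⊕1 = 1
p4 = XOR of data positions {5,6,7} = 0⊕1⊕1 = 0
Parity bits p1,p2,p4 = 010

010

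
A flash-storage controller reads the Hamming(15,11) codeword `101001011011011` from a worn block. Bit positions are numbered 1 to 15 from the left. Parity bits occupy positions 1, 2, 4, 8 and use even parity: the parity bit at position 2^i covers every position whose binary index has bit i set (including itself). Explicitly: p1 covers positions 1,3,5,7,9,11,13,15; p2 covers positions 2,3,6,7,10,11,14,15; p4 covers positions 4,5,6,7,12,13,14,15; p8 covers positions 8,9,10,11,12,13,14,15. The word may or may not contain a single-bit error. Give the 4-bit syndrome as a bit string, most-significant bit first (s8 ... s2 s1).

0011

s1: b1⊕b3⊕b5⊕b7⊕b9⊕b11⊕b13⊕b15 = 1⊕1⊕0⊕0⊕1⊕1⊕0⊕1 = 1
s2: b2⊕b3⊕b6⊕b7⊕b10⊕b11⊕b14⊕b15 = 0⊕1⊕1⊕0⊕0⊕1⊕1⊕1 = 1
s4: b4⊕b5⊕b6⊕b7⊕b12⊕b13⊕b14⊕b15 = 0⊕0⊕1⊕0⊕1⊕0⊕1⊕1 = 0
s8: b8⊕b9⊕b10⊕b11⊕b12⊕b13⊕b14⊕b15 = 1⊕1⊕0⊕1⊕1⊕0⊕1⊕1 = 0
Syndrome (s8...s1) = 0011 → position 3.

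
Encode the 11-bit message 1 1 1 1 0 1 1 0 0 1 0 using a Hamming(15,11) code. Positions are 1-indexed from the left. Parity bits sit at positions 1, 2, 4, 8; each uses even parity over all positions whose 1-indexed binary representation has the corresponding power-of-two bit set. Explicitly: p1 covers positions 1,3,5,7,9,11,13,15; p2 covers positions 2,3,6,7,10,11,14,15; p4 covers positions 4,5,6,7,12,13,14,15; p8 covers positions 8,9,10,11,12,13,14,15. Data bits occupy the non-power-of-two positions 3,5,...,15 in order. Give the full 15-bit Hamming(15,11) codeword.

001011110110010

Place data bits at non-power-of-two positions: b3=1, b5=1, b6=1, b7=1, b9=0, b10=1, b11=1, b12=0, b13=0, b14=1, b15=0.
p1 = XOR of data positions {3,5,7,9,11,13,15} = 1⊕1⊕1⊕0⊕1⊕0⊕0 = 0
p2 = XOR of data positions {3,6,7,10,11,14,15} = 1⊕1⊕1⊕1⊕1⊕1⊕0 = 0
p4 = XOR of data positions {5,6,7,12,13,14,15} = 1⊕1⊕1⊕0⊕0⊕1⊕0 = 0
p8 = XOR of data positions {9,10,11,12,13,14,15} = 0⊕1⊕1⊕0⊕0⊕1⊕0 = 1
Codeword b1..b15 = 001011110110010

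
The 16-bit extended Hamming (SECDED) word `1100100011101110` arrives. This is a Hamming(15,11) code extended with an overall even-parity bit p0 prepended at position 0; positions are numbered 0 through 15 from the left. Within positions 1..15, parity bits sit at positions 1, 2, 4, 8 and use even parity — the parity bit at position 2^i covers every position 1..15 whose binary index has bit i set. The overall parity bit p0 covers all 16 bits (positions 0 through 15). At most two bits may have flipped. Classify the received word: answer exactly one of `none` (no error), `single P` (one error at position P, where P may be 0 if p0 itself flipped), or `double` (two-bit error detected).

s1: b1⊕b3⊕b5⊕b7⊕b9⊕b11⊕b13⊕b15 = 1⊕0⊕0⊕0⊕1⊕0⊕1⊕0 = 1
s2: b2⊕b3⊕b6⊕b7⊕b10⊕b11⊕b14⊕b15 = 0⊕0⊕0⊕0⊕1⊕0⊕1⊕0 = 0
s4: b4⊕b5⊕b6⊕b7⊕b12⊕b13⊕b14⊕b15 = 1⊕0⊕0⊕0⊕1⊕1⊕1⊕0 = 0
s8: b8⊕b9⊕b10⊕b11⊕b12⊕b13⊕b14⊕b15 = 1⊕1⊕1⊕0⊕1⊕1⊕1⊕0 = 0
Syndrome (s8...s1) = 0001 → position 1.
Overall parity (XOR of all 16 bits, including p0): 1⊕1⊕0⊕0⊕1⊕0⊕0⊕0⊕1⊕1⊕1⊕0⊕1⊕1⊕1⊕0 = 1
Overall=1, syndrome position=1 → single-bit error at position 1.

single 1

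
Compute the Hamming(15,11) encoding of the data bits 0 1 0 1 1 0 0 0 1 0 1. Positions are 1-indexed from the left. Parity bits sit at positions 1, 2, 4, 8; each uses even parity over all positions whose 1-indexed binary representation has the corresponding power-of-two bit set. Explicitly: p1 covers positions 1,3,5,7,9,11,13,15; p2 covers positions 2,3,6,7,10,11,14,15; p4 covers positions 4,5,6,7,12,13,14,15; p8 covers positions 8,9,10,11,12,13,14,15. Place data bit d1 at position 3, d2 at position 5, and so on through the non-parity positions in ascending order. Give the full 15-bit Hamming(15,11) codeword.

Place data bits at non-power-of-two positions: b3=0, b5=1, b6=0, b7=1, b9=1, b10=0, b11=0, b12=0, b13=1, b14=0, b15=1.
p1 = XOR of data positions {3,5,7,9,11,13,15} = 0⊕1⊕1⊕1⊕0⊕1⊕1 = 1
p2 = XOR of data positions {3,6,7,10,11,14,15} = 0⊕0⊕1⊕0⊕0⊕0⊕1 = 0
p4 = XOR of data positions {5,6,7,12,13,14,15} = 1⊕0⊕1⊕0⊕1⊕0⊕1 = 0
p8 = XOR of data positions {9,10,11,12,13,14,15} = 1⊕0⊕0⊕0⊕1⊕0⊕1 = 1
Codeword b1..b15 = 100010111000101

100010111000101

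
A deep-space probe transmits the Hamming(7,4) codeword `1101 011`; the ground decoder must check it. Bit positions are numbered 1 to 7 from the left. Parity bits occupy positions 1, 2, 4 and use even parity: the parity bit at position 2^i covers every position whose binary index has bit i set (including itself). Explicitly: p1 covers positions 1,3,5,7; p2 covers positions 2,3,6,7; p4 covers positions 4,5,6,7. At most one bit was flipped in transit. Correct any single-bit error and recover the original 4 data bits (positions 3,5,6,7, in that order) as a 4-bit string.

s1: b1⊕b3⊕b5⊕b7 = 1⊕0⊕0⊕1 = 0
s2: b2⊕b3⊕b6⊕b7 = 1⊕0⊕1⊕1 = 1
s4: b4⊕b5⊕b6⊕b7 = 1⊕0⊕1⊕1 = 1
Syndrome (s4...s1) = 110 → position 6.
Flip bit 6: corrected codeword = 1101001
Data bits at positions 3,5,6,7: 0001

0001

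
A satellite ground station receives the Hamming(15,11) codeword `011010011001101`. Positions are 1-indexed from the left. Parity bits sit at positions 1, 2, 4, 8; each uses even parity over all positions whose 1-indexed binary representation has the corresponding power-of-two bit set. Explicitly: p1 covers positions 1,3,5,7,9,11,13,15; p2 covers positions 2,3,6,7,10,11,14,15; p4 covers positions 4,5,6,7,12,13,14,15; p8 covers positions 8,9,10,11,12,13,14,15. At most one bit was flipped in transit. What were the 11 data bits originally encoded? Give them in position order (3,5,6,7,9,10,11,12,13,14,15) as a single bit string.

s1: b1⊕b3⊕b5⊕b7⊕b9⊕b11⊕b13⊕b15 = 0⊕1⊕1⊕0⊕1⊕0⊕1⊕1 = 1
s2: b2⊕b3⊕b6⊕b7⊕b10⊕b11⊕b14⊕b15 = 1⊕1⊕0⊕0⊕0⊕0⊕0⊕1 = 1
s4: b4⊕b5⊕b6⊕b7⊕b12⊕b13⊕b14⊕b15 = 0⊕1⊕0⊕0⊕1⊕1⊕0⊕1 = 0
s8: b8⊕b9⊕b10⊕b11⊕b12⊕b13⊕b14⊕b15 = 1⊕1⊕0⊕0⊕1⊕1⊕0⊕1 = 1
Syndrome (s8...s1) = 1011 → position 11.
Flip bit 11: corrected codeword = 011010011011101
Data bits at positions 3,5,6,7,9,10,11,12,13,14,15: 11001011101

11001011101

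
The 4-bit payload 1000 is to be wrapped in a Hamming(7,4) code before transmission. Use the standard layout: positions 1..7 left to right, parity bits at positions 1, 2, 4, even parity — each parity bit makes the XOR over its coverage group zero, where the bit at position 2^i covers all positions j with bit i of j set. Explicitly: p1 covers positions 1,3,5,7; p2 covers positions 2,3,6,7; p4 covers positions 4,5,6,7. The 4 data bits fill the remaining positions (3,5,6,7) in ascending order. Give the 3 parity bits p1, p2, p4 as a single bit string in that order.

110

Place data bits at non-power-of-two positions: b3=1, b5=0, b6=0, b7=0.
p1 = XOR of data positions {3,5,7} = 1⊕0⊕0 = 1
p2 = XOR of data positions {3,6,7} = 1⊕0⊕0 = 1
p4 = XOR of data positions {5,6,7} = 0⊕0⊕0 = 0
Parity bits p1,p2,p4 = 110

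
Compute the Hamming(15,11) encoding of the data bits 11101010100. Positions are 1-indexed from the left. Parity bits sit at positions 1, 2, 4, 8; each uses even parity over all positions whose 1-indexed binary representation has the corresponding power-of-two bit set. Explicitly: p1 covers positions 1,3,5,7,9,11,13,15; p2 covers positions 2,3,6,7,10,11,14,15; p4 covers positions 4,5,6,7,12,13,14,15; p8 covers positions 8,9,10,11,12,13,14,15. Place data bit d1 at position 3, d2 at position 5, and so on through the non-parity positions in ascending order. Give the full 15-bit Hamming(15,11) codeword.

Place data bits at non-power-of-two positions: b3=1, b5=1, b6=1, b7=0, b9=1, b10=0, b11=1, b12=0, b13=1, b14=0, b15=0.
p1 = XOR of data positions {3,5,7,9,11,13,15} = 1⊕1⊕0⊕1⊕1⊕1⊕0 = 1
p2 = XOR of data positions {3,6,7,10,11,14,15} = 1⊕1⊕0⊕0⊕1⊕0⊕0 = 1
p4 = XOR of data positions {5,6,7,12,13,14,15} = 1⊕1⊕0⊕0⊕1⊕0⊕0 = 1
p8 = XOR of data positions {9,10,11,12,13,14,15} = 1⊕0⊕1⊕0⊕1⊕0⊕0 = 1
Codeword b1..b15 = 111111011010100

111111011010100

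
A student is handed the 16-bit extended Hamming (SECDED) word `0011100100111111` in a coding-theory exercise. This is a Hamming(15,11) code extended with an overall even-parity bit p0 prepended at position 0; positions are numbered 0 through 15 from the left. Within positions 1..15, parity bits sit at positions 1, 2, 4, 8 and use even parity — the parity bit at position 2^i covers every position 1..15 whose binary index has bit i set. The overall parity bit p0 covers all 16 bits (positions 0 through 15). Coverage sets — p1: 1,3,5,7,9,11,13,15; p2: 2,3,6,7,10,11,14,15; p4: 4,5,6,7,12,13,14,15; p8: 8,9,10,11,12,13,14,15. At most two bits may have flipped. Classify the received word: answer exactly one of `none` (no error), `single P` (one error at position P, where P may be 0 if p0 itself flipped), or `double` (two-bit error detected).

double

s1: b1⊕b3⊕b5⊕b7⊕b9⊕b11⊕b13⊕b15 = 0⊕1⊕0⊕1⊕0⊕1⊕1⊕1 = 1
s2: b2⊕b3⊕b6⊕b7⊕b10⊕b11⊕b14⊕b15 = 1⊕1⊕0⊕1⊕1⊕1⊕1⊕1 = 1
s4: b4⊕b5⊕b6⊕b7⊕b12⊕b13⊕b14⊕b15 = 1⊕0⊕0⊕1⊕1⊕1⊕1⊕1 = 0
s8: b8⊕b9⊕b10⊕b11⊕b12⊕b13⊕b14⊕b15 = 0⊕0⊕1⊕1⊕1⊕1⊕1⊕1 = 0
Syndrome (s8...s1) = 0011 → position 3.
Overall parity (XOR of all 16 bits, including p0): 0⊕0⊕1⊕1⊕1⊕0⊕0⊕1⊕0⊕0⊕1⊕1⊕1⊕1⊕1⊕1 = 0
Overall=0, syndrome position=3 → double-bit error detected (uncorrectable).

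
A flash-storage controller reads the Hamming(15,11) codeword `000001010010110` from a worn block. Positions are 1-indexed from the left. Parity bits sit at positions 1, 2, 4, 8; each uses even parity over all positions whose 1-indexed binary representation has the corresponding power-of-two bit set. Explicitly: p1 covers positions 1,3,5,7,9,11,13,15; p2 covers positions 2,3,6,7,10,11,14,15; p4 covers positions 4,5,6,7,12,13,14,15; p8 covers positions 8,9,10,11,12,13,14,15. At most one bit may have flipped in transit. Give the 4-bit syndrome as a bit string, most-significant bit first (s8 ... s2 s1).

0110

s1: b1⊕b3⊕b5⊕b7⊕b9⊕b11⊕b13⊕b15 = 0⊕0⊕0⊕0⊕0⊕1⊕1⊕0 = 0
s2: b2⊕b3⊕b6⊕b7⊕b10⊕b11⊕b14⊕b15 = 0⊕0⊕1⊕0⊕0⊕1⊕1⊕0 = 1
s4: b4⊕b5⊕b6⊕b7⊕b12⊕b13⊕b14⊕b15 = 0⊕0⊕1⊕0⊕0⊕1⊕1⊕0 = 1
s8: b8⊕b9⊕b10⊕b11⊕b12⊕b13⊕b14⊕b15 = 1⊕0⊕0⊕1⊕0⊕1⊕1⊕0 = 0
Syndrome (s8...s1) = 0110 → position 6.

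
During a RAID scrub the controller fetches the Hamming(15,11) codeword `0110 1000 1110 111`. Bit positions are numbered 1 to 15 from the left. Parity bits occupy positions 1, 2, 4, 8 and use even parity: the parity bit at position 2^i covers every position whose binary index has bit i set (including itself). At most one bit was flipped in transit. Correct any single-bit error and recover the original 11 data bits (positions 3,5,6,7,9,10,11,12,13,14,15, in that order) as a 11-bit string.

11001110111

s1: b1⊕b3⊕b5⊕b7⊕b9⊕b11⊕b13⊕b15 = 0⊕1⊕1⊕0⊕1⊕1⊕1⊕1 = 0
s2: b2⊕b3⊕b6⊕b7⊕b10⊕b11⊕b14⊕b15 = 1⊕1⊕0⊕0⊕1⊕1⊕1⊕1 = 0
s4: b4⊕b5⊕b6⊕b7⊕b12⊕b13⊕b14⊕b15 = 0⊕1⊕0⊕0⊕0⊕1⊕1⊕1 = 0
s8: b8⊕b9⊕b10⊕b11⊕b12⊕b13⊕b14⊕b15 = 0⊕1⊕1⊕1⊕0⊕1⊕1⊕1 = 0
Syndrome (s8...s1) = 0000 → position 0 (no error).
No correction needed.
Data bits at positions 3,5,6,7,9,10,11,12,13,14,15: 11001110111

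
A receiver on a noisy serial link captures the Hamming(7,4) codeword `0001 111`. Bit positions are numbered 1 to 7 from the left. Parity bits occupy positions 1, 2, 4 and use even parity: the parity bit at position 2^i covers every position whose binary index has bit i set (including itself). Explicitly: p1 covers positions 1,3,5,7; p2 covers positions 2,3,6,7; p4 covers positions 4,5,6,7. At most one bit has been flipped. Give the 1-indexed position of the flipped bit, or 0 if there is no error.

0

s1: b1⊕b3⊕b5⊕b7 = 0⊕0⊕1⊕1 = 0
s2: b2⊕b3⊕b6⊕b7 = 0⊕0⊕1⊕1 = 0
s4: b4⊕b5⊕b6⊕b7 = 1⊕1⊕1⊕1 = 0
Syndrome (s4...s1) = 000 → position 0 (no error).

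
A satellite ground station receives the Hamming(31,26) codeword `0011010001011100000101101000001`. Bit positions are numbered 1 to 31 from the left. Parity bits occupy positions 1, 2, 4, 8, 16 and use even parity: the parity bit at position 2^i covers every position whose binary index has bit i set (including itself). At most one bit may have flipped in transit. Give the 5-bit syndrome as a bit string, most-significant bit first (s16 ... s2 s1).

s1: b1⊕b3⊕b5⊕b7⊕b9⊕b11⊕b13⊕b15⊕b17⊕b19⊕b21⊕b23⊕b25⊕b27⊕b29⊕b31 = 0⊕1⊕0⊕0⊕0⊕0⊕1⊕0⊕0⊕0⊕0⊕1⊕1⊕0⊕0⊕1 = 1
s2: b2⊕b3⊕b6⊕b7⊕b10⊕b11⊕b14⊕b15⊕b18⊕b19⊕b22⊕b23⊕b26⊕b27⊕b30⊕b31 = 0⊕1⊕1⊕0⊕1⊕0⊕1⊕0⊕0⊕0⊕1⊕1⊕0⊕0⊕0⊕1 = 1
s4: b4⊕b5⊕b6⊕b7⊕b12⊕b13⊕b14⊕b15⊕b20⊕b21⊕b22⊕b23⊕b28⊕b29⊕b30⊕b31 = 1⊕0⊕1⊕0⊕1⊕1⊕1⊕0⊕1⊕0⊕1⊕1⊕0⊕0⊕0⊕1 = 1
s8: b8⊕b9⊕b10⊕b11⊕b12⊕b13⊕b14⊕b15⊕b24⊕b25⊕b26⊕b27⊕b28⊕b29⊕b30⊕b31 = 0⊕0⊕1⊕0⊕1⊕1⊕1⊕0⊕0⊕1⊕0⊕0⊕0⊕0⊕0⊕1 = 0
s16: b16⊕b17⊕b18⊕b19⊕b20⊕b21⊕b22⊕b23⊕b24⊕b25⊕b26⊕b27⊕b28⊕b29⊕b30⊕b31 = 0⊕0⊕0⊕0⊕1⊕0⊕1⊕1⊕0⊕1⊕0⊕0⊕0⊕0⊕0⊕1 = 1
Syndrome (s16...s1) = 10111 → position 23.

10111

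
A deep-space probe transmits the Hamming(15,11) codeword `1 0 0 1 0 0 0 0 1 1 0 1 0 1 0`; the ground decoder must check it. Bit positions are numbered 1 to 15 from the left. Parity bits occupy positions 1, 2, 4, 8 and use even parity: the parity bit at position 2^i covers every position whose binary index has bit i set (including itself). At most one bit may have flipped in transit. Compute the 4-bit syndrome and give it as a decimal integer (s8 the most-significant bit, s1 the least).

s1: b1⊕b3⊕b5⊕b7⊕b9⊕b11⊕b13⊕b15 = 1⊕0⊕0⊕0⊕1⊕0⊕0⊕0 = 0
s2: b2⊕b3⊕b6⊕b7⊕b10⊕b11⊕b14⊕b15 = 0⊕0⊕0⊕0⊕1⊕0⊕1⊕0 = 0
s4: b4⊕b5⊕b6⊕b7⊕b12⊕b13⊕b14⊕b15 = 1⊕0⊕0⊕0⊕1⊕0⊕1⊕0 = 1
s8: b8⊕b9⊕b10⊕b11⊕b12⊕b13⊕b14⊕b15 = 0⊕1⊕1⊕0⊕1⊕0⊕1⊕0 = 0
Syndrome (s8...s1) = 0100 → position 4.

4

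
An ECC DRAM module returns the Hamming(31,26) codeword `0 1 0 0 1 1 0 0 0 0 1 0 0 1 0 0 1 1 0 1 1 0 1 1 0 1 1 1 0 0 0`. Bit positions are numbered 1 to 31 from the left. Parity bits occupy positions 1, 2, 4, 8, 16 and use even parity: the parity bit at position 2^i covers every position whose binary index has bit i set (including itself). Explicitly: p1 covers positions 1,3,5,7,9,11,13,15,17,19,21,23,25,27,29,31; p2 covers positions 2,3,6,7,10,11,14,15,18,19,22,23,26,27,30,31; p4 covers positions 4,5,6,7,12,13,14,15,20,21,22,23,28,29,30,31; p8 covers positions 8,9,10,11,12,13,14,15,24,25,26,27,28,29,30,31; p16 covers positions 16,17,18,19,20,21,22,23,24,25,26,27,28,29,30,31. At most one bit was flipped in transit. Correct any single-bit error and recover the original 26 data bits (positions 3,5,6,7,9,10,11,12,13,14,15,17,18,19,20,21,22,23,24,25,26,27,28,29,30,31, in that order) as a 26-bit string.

s1: b1⊕b3⊕b5⊕b7⊕b9⊕b11⊕b13⊕b15⊕b17⊕b19⊕b21⊕b23⊕b25⊕b27⊕b29⊕b31 = 0⊕0⊕1⊕0⊕0⊕1⊕0⊕0⊕1⊕0⊕1⊕1⊕0⊕1⊕0⊕0 = 0
s2: b2⊕b3⊕b6⊕b7⊕b10⊕b11⊕b14⊕b15⊕b18⊕b19⊕b22⊕b23⊕b26⊕b27⊕b30⊕b31 = 1⊕0⊕1⊕0⊕0⊕1⊕1⊕0⊕1⊕0⊕0⊕1⊕1⊕1⊕0⊕0 = 0
s4: b4⊕b5⊕b6⊕b7⊕b12⊕b13⊕b14⊕b15⊕b20⊕b21⊕b22⊕b23⊕b28⊕b29⊕b30⊕b31 = 0⊕1⊕1⊕0⊕0⊕0⊕1⊕0⊕1⊕1⊕0⊕1⊕1⊕0⊕0⊕0 = 1
s8: b8⊕b9⊕b10⊕b11⊕b12⊕b13⊕b14⊕b15⊕b24⊕b25⊕b26⊕b27⊕b28⊕b29⊕b30⊕b31 = 0⊕0⊕0⊕1⊕0⊕0⊕1⊕0⊕1⊕0⊕1⊕1⊕1⊕0⊕0⊕0 = 0
s16: b16⊕b17⊕b18⊕b19⊕b20⊕b21⊕b22⊕b23⊕b24⊕b25⊕b26⊕b27⊕b28⊕b29⊕b30⊕b31 = 0⊕1⊕1⊕0⊕1⊕1⊕0⊕1⊕1⊕0⊕1⊕1⊕1⊕0⊕0⊕0 = 1
Syndrome (s16...s1) = 10100 → position 20.
Flip bit 20: corrected codeword = 0100110000100100110010110111000
Data bits at positions 3,5,6,7,9,10,11,12,13,14,15,17,18,19,20,21,22,23,24,25,26,27,28,29,30,31: 01100010010110010110111000

01100010010110010110111000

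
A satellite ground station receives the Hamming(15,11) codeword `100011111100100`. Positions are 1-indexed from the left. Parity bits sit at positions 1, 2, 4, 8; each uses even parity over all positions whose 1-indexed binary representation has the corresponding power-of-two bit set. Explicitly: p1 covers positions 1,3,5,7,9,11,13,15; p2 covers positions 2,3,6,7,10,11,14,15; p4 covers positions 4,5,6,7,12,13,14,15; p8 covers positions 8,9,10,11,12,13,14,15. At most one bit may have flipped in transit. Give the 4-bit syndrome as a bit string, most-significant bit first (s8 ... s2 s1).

0011

s1: b1⊕b3⊕b5⊕b7⊕b9⊕b11⊕b13⊕b15 = 1⊕0⊕1⊕1⊕1⊕0⊕1⊕0 = 1
s2: b2⊕b3⊕b6⊕b7⊕b10⊕b11⊕b14⊕b15 = 0⊕0⊕1⊕1⊕1⊕0⊕0⊕0 = 1
s4: b4⊕b5⊕b6⊕b7⊕b12⊕b13⊕b14⊕b15 = 0⊕1⊕1⊕1⊕0⊕1⊕0⊕0 = 0
s8: b8⊕b9⊕b10⊕b11⊕b12⊕b13⊕b14⊕b15 = 1⊕1⊕1⊕0⊕0⊕1⊕0⊕0 = 0
Syndrome (s8...s1) = 0011 → position 3.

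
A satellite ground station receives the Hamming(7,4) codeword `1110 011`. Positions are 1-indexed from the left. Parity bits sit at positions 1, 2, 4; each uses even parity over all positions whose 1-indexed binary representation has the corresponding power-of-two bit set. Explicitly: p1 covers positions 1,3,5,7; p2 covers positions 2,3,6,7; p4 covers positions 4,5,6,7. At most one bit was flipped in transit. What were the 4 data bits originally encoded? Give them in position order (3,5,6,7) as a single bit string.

1011

s1: b1⊕b3⊕b5⊕b7 = 1⊕1⊕0⊕1 = 1
s2: b2⊕b3⊕b6⊕b7 = 1⊕1⊕1⊕1 = 0
s4: b4⊕b5⊕b6⊕b7 = 0⊕0⊕1⊕1 = 0
Syndrome (s4...s1) = 001 → position 1.
Flip bit 1: corrected codeword = 0110011
Data bits at positions 3,5,6,7: 1011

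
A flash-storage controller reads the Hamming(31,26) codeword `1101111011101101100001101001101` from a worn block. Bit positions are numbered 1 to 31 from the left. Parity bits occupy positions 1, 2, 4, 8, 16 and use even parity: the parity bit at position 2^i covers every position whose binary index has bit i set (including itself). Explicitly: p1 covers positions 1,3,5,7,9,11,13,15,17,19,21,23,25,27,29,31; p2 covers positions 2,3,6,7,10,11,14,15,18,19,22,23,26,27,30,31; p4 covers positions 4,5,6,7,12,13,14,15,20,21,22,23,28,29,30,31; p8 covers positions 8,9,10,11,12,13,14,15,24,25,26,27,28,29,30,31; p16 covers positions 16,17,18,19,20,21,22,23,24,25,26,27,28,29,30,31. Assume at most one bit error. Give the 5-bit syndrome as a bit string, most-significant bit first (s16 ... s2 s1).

s1: b1⊕b3⊕b5⊕b7⊕b9⊕b11⊕b13⊕b15⊕b17⊕b19⊕b21⊕b23⊕b25⊕b27⊕b29⊕b31 = 1⊕0⊕1⊕1⊕1⊕1⊕1⊕0⊕1⊕0⊕0⊕1⊕1⊕0⊕1⊕1 = 1
s2: b2⊕b3⊕b6⊕b7⊕b10⊕b11⊕b14⊕b15⊕b18⊕b19⊕b22⊕b23⊕b26⊕b27⊕b30⊕b31 = 1⊕0⊕1⊕1⊕1⊕1⊕1⊕0⊕0⊕0⊕1⊕1⊕0⊕0⊕0⊕1 = 1
s4: b4⊕b5⊕b6⊕b7⊕b12⊕b13⊕b14⊕b15⊕b20⊕b21⊕b22⊕b23⊕b28⊕b29⊕b30⊕b31 = 1⊕1⊕1⊕1⊕0⊕1⊕1⊕0⊕0⊕0⊕1⊕1⊕1⊕1⊕0⊕1 = 1
s8: b8⊕b9⊕b10⊕b11⊕b12⊕b13⊕b14⊕b15⊕b24⊕b25⊕b26⊕b27⊕b28⊕b29⊕b30⊕b31 = 0⊕1⊕1⊕1⊕0⊕1⊕1⊕0⊕0⊕1⊕0⊕0⊕1⊕1⊕0⊕1 = 1
s16: b16⊕b17⊕b18⊕b19⊕b20⊕b21⊕b22⊕b23⊕b24⊕b25⊕b26⊕b27⊕b28⊕b29⊕b30⊕b31 = 1⊕1⊕0⊕0⊕0⊕0⊕1⊕1⊕0⊕1⊕0⊕0⊕1⊕1⊕0⊕1 = 0
Syndrome (s16...s1) = 01111 → position 15.

01111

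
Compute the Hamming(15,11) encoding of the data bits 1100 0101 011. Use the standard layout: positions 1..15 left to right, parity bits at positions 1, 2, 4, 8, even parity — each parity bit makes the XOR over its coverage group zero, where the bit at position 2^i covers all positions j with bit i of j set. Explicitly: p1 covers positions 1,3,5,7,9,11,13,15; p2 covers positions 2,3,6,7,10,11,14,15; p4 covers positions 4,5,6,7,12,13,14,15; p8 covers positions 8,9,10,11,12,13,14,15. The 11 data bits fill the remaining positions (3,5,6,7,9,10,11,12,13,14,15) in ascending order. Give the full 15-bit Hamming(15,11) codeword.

101010000101011

Place data bits at non-power-of-two positions: b3=1, b5=1, b6=0, b7=0, b9=0, b10=1, b11=0, b12=1, b13=0, b14=1, b15=1.
p1 = XOR of data positions {3,5,7,9,11,13,15} = 1⊕1⊕0⊕0⊕0⊕0⊕1 = 1
p2 = XOR of data positions {3,6,7,10,11,14,15} = 1⊕0⊕0⊕1⊕0⊕1⊕1 = 0
p4 = XOR of data positions {5,6,7,12,13,14,15} = 1⊕0⊕0⊕1⊕0⊕1⊕1 = 0
p8 = XOR of data positions {9,10,11,12,13,14,15} = 0⊕1⊕0⊕1⊕0⊕1⊕1 = 0
Codeword b1..b15 = 101010000101011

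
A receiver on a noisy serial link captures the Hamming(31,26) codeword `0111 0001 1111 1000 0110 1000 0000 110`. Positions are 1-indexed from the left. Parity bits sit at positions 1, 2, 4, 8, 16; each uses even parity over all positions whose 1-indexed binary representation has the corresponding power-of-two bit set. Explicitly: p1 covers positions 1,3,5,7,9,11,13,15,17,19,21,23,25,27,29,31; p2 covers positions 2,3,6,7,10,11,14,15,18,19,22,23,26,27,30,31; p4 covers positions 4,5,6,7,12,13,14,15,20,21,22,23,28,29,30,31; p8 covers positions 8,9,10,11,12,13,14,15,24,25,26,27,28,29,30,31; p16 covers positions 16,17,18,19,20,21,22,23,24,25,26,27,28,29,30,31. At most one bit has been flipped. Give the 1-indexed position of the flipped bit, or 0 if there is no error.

s1: b1⊕b3⊕b5⊕b7⊕b9⊕b11⊕b13⊕b15⊕b17⊕b19⊕b21⊕b23⊕b25⊕b27⊕b29⊕b31 = 0⊕1⊕0⊕0⊕1⊕1⊕1⊕0⊕0⊕1⊕1⊕0⊕0⊕0⊕1⊕0 = 1
s2: b2⊕b3⊕b6⊕b7⊕b10⊕b11⊕b14⊕b15⊕b18⊕b19⊕b22⊕b23⊕b26⊕b27⊕b30⊕b31 = 1⊕1⊕0⊕0⊕1⊕1⊕0⊕0⊕1⊕1⊕0⊕0⊕0⊕0⊕1⊕0 = 1
s4: b4⊕b5⊕b6⊕b7⊕b12⊕b13⊕b14⊕b15⊕b20⊕b21⊕b22⊕b23⊕b28⊕b29⊕b30⊕b31 = 1⊕0⊕0⊕0⊕1⊕1⊕0⊕0⊕0⊕1⊕0⊕0⊕0⊕1⊕1⊕0 = 0
s8: b8⊕b9⊕b10⊕b11⊕b12⊕b13⊕b14⊕b15⊕b24⊕b25⊕b26⊕b27⊕b28⊕b29⊕b30⊕b31 = 1⊕1⊕1⊕1⊕1⊕1⊕0⊕0⊕0⊕0⊕0⊕0⊕0⊕1⊕1⊕0 = 0
s16: b16⊕b17⊕b18⊕b19⊕b20⊕b21⊕b22⊕b23⊕b24⊕b25⊕b26⊕b27⊕b28⊕b29⊕b30⊕b31 = 0⊕0⊕1⊕1⊕0⊕1⊕0⊕0⊕0⊕0⊕0⊕0⊕0⊕1⊕1⊕0 = 1
Syndrome (s16...s1) = 10011 → position 19.

19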